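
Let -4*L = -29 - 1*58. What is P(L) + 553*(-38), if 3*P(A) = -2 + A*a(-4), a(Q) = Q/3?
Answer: -63073/3 ≈ -21024.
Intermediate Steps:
L = 87/4 (L = -(-29 - 1*58)/4 = -(-29 - 58)/4 = -1/4*(-87) = 87/4 ≈ 21.750)
a(Q) = Q/3 (a(Q) = Q*(1/3) = Q/3)
P(A) = -2/3 - 4*A/9 (P(A) = (-2 + A*((1/3)*(-4)))/3 = (-2 + A*(-4/3))/3 = (-2 - 4*A/3)/3 = -2/3 - 4*A/9)
P(L) + 553*(-38) = (-2/3 - 4/9*87/4) + 553*(-38) = (-2/3 - 29/3) - 21014 = -31/3 - 21014 = -63073/3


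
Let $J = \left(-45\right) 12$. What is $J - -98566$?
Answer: $98026$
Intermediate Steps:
$J = -540$
$J - -98566 = -540 - -98566 = -540 + 98566 = 98026$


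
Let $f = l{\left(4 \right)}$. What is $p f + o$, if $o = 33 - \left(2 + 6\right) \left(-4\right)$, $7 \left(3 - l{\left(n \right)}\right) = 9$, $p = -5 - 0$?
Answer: $\frac{395}{7} \approx 56.429$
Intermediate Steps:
$p = -5$ ($p = -5 + 0 = -5$)
$l{\left(n \right)} = \frac{12}{7}$ ($l{\left(n \right)} = 3 - \frac{9}{7} = \frac{12}{7}$)
$f = \frac{12}{7} \approx 1.7143$
$o = 65$ ($o = 33 - 8 \left(-4\right) = 33 - -32 = 33 + 32 = 65$)
$p f + o = \left(-5\right) \frac{12}{7} + 65 = - \frac{60}{7} + 65 = \frac{395}{7}$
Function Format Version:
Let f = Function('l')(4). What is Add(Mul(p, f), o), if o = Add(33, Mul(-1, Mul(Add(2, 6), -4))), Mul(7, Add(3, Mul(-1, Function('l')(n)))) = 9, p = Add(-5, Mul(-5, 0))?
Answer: Rational(395, 7) ≈ 56.429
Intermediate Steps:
p = -5 (p = Add(-5, 0) = -5)
Function('l')(n) = Rational(12, 7) (Function('l')(n) = Add(3, Mul(Rational(-1, 7), 9)) = Add(3, Rational(-9, 7)) = Rational(12, 7))
f = Rational(12, 7) ≈ 1.7143
o = 65 (o = Add(33, Mul(-1, Mul(8, -4))) = Add(33, Mul(-1, -32)) = Add(33, 32) = 65)
Add(Mul(p, f), o) = Add(Mul(-5, Rational(12, 7)), 65) = Add(Rational(-60, 7), 65) = Rational(395, 7)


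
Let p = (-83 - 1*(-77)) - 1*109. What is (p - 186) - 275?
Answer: -576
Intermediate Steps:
p = -115 (p = (-83 + 77) - 109 = -6 - 109 = -115)
(p - 186) - 275 = (-115 - 186) - 275 = -301 - 275 = -576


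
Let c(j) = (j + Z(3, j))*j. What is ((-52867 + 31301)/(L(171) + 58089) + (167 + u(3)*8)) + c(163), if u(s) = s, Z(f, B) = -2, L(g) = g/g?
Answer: 767764747/29045 ≈ 26434.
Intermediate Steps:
L(g) = 1
c(j) = j*(-2 + j) (c(j) = (j - 2)*j = (-2 + j)*j = j*(-2 + j))
((-52867 + 31301)/(L(171) + 58089) + (167 + u(3)*8)) + c(163) = ((-52867 + 31301)/(1 + 58089) + (167 + 3*8)) + 163*(-2 + 163) = (-21566/58090 + (167 + 24)) + 163*161 = (-21566*1/58090 + 191) + 26243 = (-10783/29045 + 191) + 26243 = 5536812/29045 + 26243 = 767764747/29045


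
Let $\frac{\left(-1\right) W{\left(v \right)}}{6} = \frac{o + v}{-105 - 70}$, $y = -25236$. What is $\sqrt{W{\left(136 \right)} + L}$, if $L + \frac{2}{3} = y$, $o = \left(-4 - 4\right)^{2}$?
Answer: $\frac{i \sqrt{11126346}}{21} \approx 158.84 i$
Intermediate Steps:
$o = 64$ ($o = \left(-8\right)^{2} = 64$)
$W{\left(v \right)} = \frac{384}{175} + \frac{6 v}{175}$ ($W{\left(v \right)} = - 6 \frac{64 + v}{-105 - 70} = - 6 \frac{64 + v}{-175} = - 6 \left(64 + v\right) \left(- \frac{1}{175}\right) = - 6 \left(- \frac{64}{175} - \frac{v}{175}\right) = \frac{384}{175} + \frac{6 v}{175}$)
$L = - \frac{75710}{3}$ ($L = - \frac{2}{3} - 25236 = - \frac{75710}{3} \approx -25237.0$)
$\sqrt{W{\left(136 \right)} + L} = \sqrt{\left(\frac{384}{175} + \frac{6}{175} \cdot 136\right) - \frac{75710}{3}} = \sqrt{\left(\frac{384}{175} + \frac{816}{175}\right) - \frac{75710}{3}} = \sqrt{\frac{48}{7} - \frac{75710}{3}} = \sqrt{- \frac{529826}{21}} = \frac{i \sqrt{11126346}}{21}$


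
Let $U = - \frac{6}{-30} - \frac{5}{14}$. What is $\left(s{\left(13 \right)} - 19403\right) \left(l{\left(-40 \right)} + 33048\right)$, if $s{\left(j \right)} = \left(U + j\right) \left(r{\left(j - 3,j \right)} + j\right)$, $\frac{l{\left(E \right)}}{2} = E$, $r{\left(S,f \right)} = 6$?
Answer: $- \frac{22107170436}{35} \approx -6.3163 \cdot 10^{8}$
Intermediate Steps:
$U = - \frac{11}{70}$ ($U = \left(-6\right) \left(- \frac{1}{30}\right) - \frac{5}{14} = \frac{1}{5} - \frac{5}{14} = - \frac{11}{70} \approx -0.15714$)
$l{\left(E \right)} = 2 E$
$s{\left(j \right)} = \left(6 + j\right) \left(- \frac{11}{70} + j\right)$ ($s{\left(j \right)} = \left(- \frac{11}{70} + j\right) \left(6 + j\right) = \left(6 + j\right) \left(- \frac{11}{70} + j\right)$)
$\left(s{\left(13 \right)} - 19403\right) \left(l{\left(-40 \right)} + 33048\right) = \left(\left(- \frac{33}{35} + 13^{2} + \frac{409}{70} \cdot 13\right) - 19403\right) \left(2 \left(-40\right) + 33048\right) = \left(\left(- \frac{33}{35} + 169 + \frac{5317}{70}\right) - 19403\right) \left(-80 + 33048\right) = \left(\frac{17081}{70} - 19403\right) 32968 = \left(- \frac{1341129}{70}\right) 32968 = - \frac{22107170436}{35}$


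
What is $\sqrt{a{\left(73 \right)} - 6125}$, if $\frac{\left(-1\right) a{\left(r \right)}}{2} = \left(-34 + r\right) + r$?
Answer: $i \sqrt{6349} \approx 79.681 i$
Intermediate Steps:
$a{\left(r \right)} = 68 - 4 r$ ($a{\left(r \right)} = - 2 \left(\left(-34 + r\right) + r\right) = - 2 \left(-34 + 2 r\right) = 68 - 4 r$)
$\sqrt{a{\left(73 \right)} - 6125} = \sqrt{\left(68 - 292\right) - 6125} = \sqrt{-224 - 6125} = \sqrt{-6349} = i \sqrt{6349}$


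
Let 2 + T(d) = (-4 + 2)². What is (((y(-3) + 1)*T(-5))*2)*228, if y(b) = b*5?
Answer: -12768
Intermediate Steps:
T(d) = 2 (T(d) = -2 + (-4 + 2)² = -2 + (-2)² = -2 + 4 = 2)
y(b) = 5*b
(((y(-3) + 1)*T(-5))*2)*228 = (((5*(-3) + 1)*2)*2)*228 = (((-15 + 1)*2)*2)*228 = (-14*2*2)*228 = -28*2*228 = -56*228 = -12768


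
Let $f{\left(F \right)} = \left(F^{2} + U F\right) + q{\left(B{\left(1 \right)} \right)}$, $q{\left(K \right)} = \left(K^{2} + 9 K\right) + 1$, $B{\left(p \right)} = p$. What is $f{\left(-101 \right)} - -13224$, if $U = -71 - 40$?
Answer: $34647$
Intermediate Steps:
$q{\left(K \right)} = 1 + K^{2} + 9 K$
$U = -111$
$f{\left(F \right)} = 11 + F^{2} - 111 F$ ($f{\left(F \right)} = \left(F^{2} - 111 F\right) + \left(1 + 1^{2} + 9 \cdot 1\right) = \left(F^{2} - 111 F\right) + \left(1 + 1 + 9\right) = \left(F^{2} - 111 F\right) + 11 = 11 + F^{2} - 111 F$)
$f{\left(-101 \right)} - -13224 = \left(11 + \left(-101\right)^{2} - -11211\right) - -13224 = \left(11 + 10201 + 11211\right) + 13224 = 21423 + 13224 = 34647$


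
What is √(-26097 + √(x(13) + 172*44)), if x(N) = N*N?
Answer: √(-26097 + √7737) ≈ 161.27*I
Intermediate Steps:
x(N) = N²
√(-26097 + √(x(13) + 172*44)) = √(-26097 + √(13² + 172*44)) = √(-26097 + √(169 + 7568)) = √(-26097 + √7737)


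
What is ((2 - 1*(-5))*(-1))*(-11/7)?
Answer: 11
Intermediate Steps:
((2 - 1*(-5))*(-1))*(-11/7) = ((2 + 5)*(-1))*(-11*⅐) = (7*(-1))*(-11/7) = -7*(-11/7) = 11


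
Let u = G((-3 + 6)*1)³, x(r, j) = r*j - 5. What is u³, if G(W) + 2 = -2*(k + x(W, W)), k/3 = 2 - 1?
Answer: -68719476736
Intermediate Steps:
x(r, j) = -5 + j*r (x(r, j) = j*r - 5 = -5 + j*r)
k = 3 (k = 3*(2 - 1) = 3*1 = 3)
G(W) = 2 - 2*W² (G(W) = -2 - 2*(3 + (-5 + W*W)) = -2 - 2*(3 + (-5 + W²)) = -2 - 2*(-2 + W²) = -2 + (4 - 2*W²) = 2 - 2*W²)
u = -4096 (u = (2 - 2*(-3 + 6)²)³ = (2 - 2*(3*1)²)³ = (2 - 2*3²)³ = (2 - 2*9)³ = (2 - 18)³ = (-16)³ = -4096)
u³ = (-4096)³ = -68719476736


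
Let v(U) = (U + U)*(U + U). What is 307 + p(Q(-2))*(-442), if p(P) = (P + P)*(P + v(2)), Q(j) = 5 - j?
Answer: -142017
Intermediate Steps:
v(U) = 4*U² (v(U) = (2*U)*(2*U) = 4*U²)
p(P) = 2*P*(16 + P) (p(P) = (P + P)*(P + 4*2²) = (2*P)*(P + 4*4) = (2*P)*(P + 16) = (2*P)*(16 + P) = 2*P*(16 + P))
307 + p(Q(-2))*(-442) = 307 + (2*(5 - 1*(-2))*(16 + (5 - 1*(-2))))*(-442) = 307 + (2*(5 + 2)*(16 + (5 + 2)))*(-442) = 307 + (2*7*(16 + 7))*(-442) = 307 + (2*7*23)*(-442) = 307 + 322*(-442) = 307 - 142324 = -142017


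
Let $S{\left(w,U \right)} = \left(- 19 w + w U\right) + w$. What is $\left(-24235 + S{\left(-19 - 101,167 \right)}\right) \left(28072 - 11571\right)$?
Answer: $-694939615$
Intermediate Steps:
$S{\left(w,U \right)} = - 18 w + U w$ ($S{\left(w,U \right)} = \left(- 19 w + U w\right) + w = - 18 w + U w$)
$\left(-24235 + S{\left(-19 - 101,167 \right)}\right) \left(28072 - 11571\right) = \left(-24235 + \left(-19 - 101\right) \left(-18 + 167\right)\right) \left(28072 - 11571\right) = \left(-24235 + \left(-19 - 101\right) 149\right) 16501 = \left(-24235 - 17880\right) 16501 = \left(-42115\right) 16501 = -694939615$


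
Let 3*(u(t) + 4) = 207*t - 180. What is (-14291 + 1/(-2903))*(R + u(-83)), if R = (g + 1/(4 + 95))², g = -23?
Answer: 2139780559609210/28452303 ≈ 7.5206e+7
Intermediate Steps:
u(t) = -64 + 69*t (u(t) = -4 + (207*t - 180)/3 = -4 + (-180 + 207*t)/3 = -4 + (-60 + 69*t) = -64 + 69*t)
R = 5180176/9801 (R = (-23 + 1/(4 + 95))² = (-23 + 1/99)² = (-2276/99)² = 5180176/9801 ≈ 528.54)
(-14291 + 1/(-2903))*(R + u(-83)) = (-14291 + 1/(-2903))*(5180176/9801 + (-64 + 69*(-83))) = (-14291 - 1/2903)*(5180176/9801 + (-64 - 5727)) = -41486774*(5180176/9801 - 5791)/2903 = -41486774/2903*(-51577415/9801) = 2139780559609210/28452303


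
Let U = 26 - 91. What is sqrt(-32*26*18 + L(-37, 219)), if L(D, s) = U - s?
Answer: 2*I*sqrt(3815) ≈ 123.53*I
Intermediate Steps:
U = -65
L(D, s) = -65 - s
sqrt(-32*26*18 + L(-37, 219)) = sqrt(-32*26*18 + (-65 - 1*219)) = sqrt(-832*18 + (-65 - 219)) = sqrt(-14976 - 284) = sqrt(-15260) = 2*I*sqrt(3815)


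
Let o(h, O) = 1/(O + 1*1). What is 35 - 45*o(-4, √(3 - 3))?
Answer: -10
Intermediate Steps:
o(h, O) = 1/(1 + O) (o(h, O) = 1/(O + 1) = 1/(1 + O))
35 - 45*o(-4, √(3 - 3)) = 35 - 45/(1 + √(3 - 3)) = 35 - 45/(1 + √0) = 35 - 45/(1 + 0) = 35 - 45/1 = 35 - 45*1 = 35 - 45 = -10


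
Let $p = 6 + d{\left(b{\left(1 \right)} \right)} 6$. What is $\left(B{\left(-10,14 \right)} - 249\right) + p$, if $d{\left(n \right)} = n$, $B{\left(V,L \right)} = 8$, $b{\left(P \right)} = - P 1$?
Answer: $-241$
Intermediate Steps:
$b{\left(P \right)} = - P$
$p = 0$ ($p = 6 + \left(-1\right) 1 \cdot 6 = 6 - 6 = 0$)
$\left(B{\left(-10,14 \right)} - 249\right) + p = \left(8 - 249\right) + 0 = -241 + 0 = -241$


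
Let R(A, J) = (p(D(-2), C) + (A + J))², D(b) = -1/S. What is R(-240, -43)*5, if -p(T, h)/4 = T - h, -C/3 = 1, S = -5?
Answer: 2187441/5 ≈ 4.3749e+5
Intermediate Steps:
D(b) = ⅕ (D(b) = -1/(-5) = -1*(-⅕) = ⅕)
C = -3 (C = -3*1 = -3)
p(T, h) = -4*T + 4*h (p(T, h) = -4*(T - h) = -4*T + 4*h)
R(A, J) = (-64/5 + A + J)² (R(A, J) = ((-4*⅕ + 4*(-3)) + (A + J))² = ((-⅘ - 12) + (A + J))² = (-64/5 + (A + J))² = (-64/5 + A + J)²)
R(-240, -43)*5 = ((-64 + 5*(-240) + 5*(-43))²/25)*5 = ((-64 - 1200 - 215)²/25)*5 = ((1/25)*(-1479)²)*5 = ((1/25)*2187441)*5 = (2187441/25)*5 = 2187441/5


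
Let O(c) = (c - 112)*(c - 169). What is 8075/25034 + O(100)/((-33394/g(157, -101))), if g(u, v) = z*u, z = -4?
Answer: 6643468003/417992698 ≈ 15.894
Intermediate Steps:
g(u, v) = -4*u
O(c) = (-169 + c)*(-112 + c) (O(c) = (-112 + c)*(-169 + c) = (-169 + c)*(-112 + c))
8075/25034 + O(100)/((-33394/g(157, -101))) = 8075/25034 + (18928 + 100² - 281*100)/((-33394/((-4*157)))) = 8075*(1/25034) + (18928 + 10000 - 28100)/((-33394/(-628))) = 8075/25034 + 828/((-33394*(-1/628))) = 8075/25034 + 828/(16697/314) = 8075/25034 + 828*(314/16697) = 8075/25034 + 259992/16697 = 6643468003/417992698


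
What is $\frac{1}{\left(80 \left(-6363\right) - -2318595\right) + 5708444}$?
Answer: $\frac{1}{7517999} \approx 1.3301 \cdot 10^{-7}$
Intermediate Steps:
$\frac{1}{\left(80 \left(-6363\right) - -2318595\right) + 5708444} = \frac{1}{\left(-509040 + 2318595\right) + 5708444} = \frac{1}{1809555 + 5708444} = \frac{1}{7517999}$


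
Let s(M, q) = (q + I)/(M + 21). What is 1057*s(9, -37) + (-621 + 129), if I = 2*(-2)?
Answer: -58097/30 ≈ -1936.6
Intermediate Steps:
I = -4
s(M, q) = (-4 + q)/(21 + M) (s(M, q) = (q - 4)/(M + 21) = (-4 + q)/(21 + M))
1057*s(9, -37) + (-621 + 129) = 1057*((-4 - 37)/(21 + 9)) + (-621 + 129) = 1057*(-41/30) - 492 = -43337/30 - 492 = -58097/30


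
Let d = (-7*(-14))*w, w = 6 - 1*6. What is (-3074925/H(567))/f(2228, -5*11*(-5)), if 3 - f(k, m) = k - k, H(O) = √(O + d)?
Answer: -146425*√7/9 ≈ -43045.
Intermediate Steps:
w = 0 (w = 6 - 6 = 0)
d = 0 (d = -7*(-14)*0 = 98*0 = 0)
H(O) = √O (H(O) = √(O + 0) = √O)
f(k, m) = 3 (f(k, m) = 3 - (k - k) = 3 - 1*0 = 3 + 0 = 3)
(-3074925/H(567))/f(2228, -5*11*(-5)) = -3074925*√7/63/3 = -3074925*√7/63*(⅓) = -146425*√7/3*(⅓) = -146425*√7/9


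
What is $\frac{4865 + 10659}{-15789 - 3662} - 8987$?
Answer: $- \frac{174821661}{19451} \approx -8987.8$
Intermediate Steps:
$\frac{4865 + 10659}{-15789 - 3662} - 8987 = \frac{15524}{-19451} - 8987 = 15524 \left(- \frac{1}{19451}\right) - 8987 = - \frac{15524}{19451} - 8987 = - \frac{174821661}{19451}$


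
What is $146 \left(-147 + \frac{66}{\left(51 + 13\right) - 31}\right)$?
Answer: $-21170$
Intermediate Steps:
$146 \left(-147 + \frac{66}{\left(51 + 13\right) - 31}\right) = 146 \left(-147 + \frac{66}{64 - 31}\right) = 146 \left(-147 + \frac{66}{33}\right) = 146 \left(-147 + 66 \cdot \frac{1}{33}\right) = 146 \left(-147 + 2\right) = 146 \left(-145\right) = -21170$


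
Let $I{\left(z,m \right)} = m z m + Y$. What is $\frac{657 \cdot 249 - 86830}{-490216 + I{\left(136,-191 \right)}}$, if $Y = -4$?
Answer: $\frac{76763}{4471196} \approx 0.017168$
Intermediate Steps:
$I{\left(z,m \right)} = -4 + z m^{2}$ ($I{\left(z,m \right)} = m z m - 4 = m m z - 4 = z m^{2} - 4 = -4 + z m^{2}$)
$\frac{657 \cdot 249 - 86830}{-490216 + I{\left(136,-191 \right)}} = \frac{657 \cdot 249 - 86830}{-490216 - \left(4 - 136 \left(-191\right)^{2}\right)} = \frac{163593 - 86830}{-490216 + \left(-4 + 136 \cdot 36481\right)} = \frac{76763}{-490216 + \left(-4 + 4961416\right)} = \frac{76763}{-490216 + 4961412} = \frac{76763}{4471196}$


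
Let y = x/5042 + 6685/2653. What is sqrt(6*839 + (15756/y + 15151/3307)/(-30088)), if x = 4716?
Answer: sqrt(135783991081214913602040811535774)/164238217778396 ≈ 70.950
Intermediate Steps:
y = 3301237/955459 (y = 4716/5042 + 6685/2653 = 4716*(1/5042) + 6685*(1/2653) = 2358/2521 + 955/379 = 3301237/955459 ≈ 3.4551)
sqrt(6*839 + (15756/y + 15151/3307)/(-30088)) = sqrt(6*839 + (15756/(3301237/955459) + 15151/3307)/(-30088)) = sqrt(5034 + (15756*(955459/3301237) + 15151*(1/3307))*(-1/30088)) = sqrt(5034 + (15054212004/3301237 + 15151/3307)*(-1/30088)) = sqrt(5034 + (49834296139015/10917190759)*(-1/30088)) = sqrt(5034 - 49834296139015/328476435556792) = sqrt(1653500542296751913/328476435556792) = sqrt(135783991081214913602040811535774)/164238217778396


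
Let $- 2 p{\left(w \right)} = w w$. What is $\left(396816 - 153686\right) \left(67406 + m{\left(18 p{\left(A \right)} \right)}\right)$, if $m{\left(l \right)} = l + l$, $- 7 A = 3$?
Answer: $\frac{802993231160}{49} \approx 1.6388 \cdot 10^{10}$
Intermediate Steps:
$A = - \frac{3}{7}$ ($A = \left(- \frac{1}{7}\right) 3 = - \frac{3}{7} \approx -0.42857$)
$p{\left(w \right)} = - \frac{w^{2}}{2}$ ($p{\left(w \right)} = - \frac{w w}{2} = - \frac{w^{2}}{2}$)
$m{\left(l \right)} = 2 l$
$\left(396816 - 153686\right) \left(67406 + m{\left(18 p{\left(A \right)} \right)}\right) = \left(396816 - 153686\right) \left(67406 + 2 \cdot 18 \left(- \frac{\left(- \frac{3}{7}\right)^{2}}{2}\right)\right) = 243130 \left(67406 + 2 \cdot 18 \left(\left(- \frac{1}{2}\right) \frac{9}{49}\right)\right) = 243130 \left(67406 + 2 \cdot 18 \left(- \frac{9}{98}\right)\right) = 243130 \left(67406 + 2 \left(- \frac{81}{49}\right)\right) = 243130 \left(67406 - \frac{162}{49}\right) = 243130 \cdot \frac{3302732}{49} = \frac{802993231160}{49}$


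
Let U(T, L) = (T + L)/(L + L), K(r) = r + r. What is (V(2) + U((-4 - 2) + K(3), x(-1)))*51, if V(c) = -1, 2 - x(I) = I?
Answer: -51/2 ≈ -25.500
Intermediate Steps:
K(r) = 2*r
x(I) = 2 - I
U(T, L) = (L + T)/(2*L) (U(T, L) = (L + T)/((2*L)) = (L + T)*(1/(2*L)) = (L + T)/(2*L))
(V(2) + U((-4 - 2) + K(3), x(-1)))*51 = (-1 + ((2 - 1*(-1)) + ((-4 - 2) + 2*3))/(2*(2 - 1*(-1))))*51 = (-1 + ((2 + 1) + (-6 + 6))/(2*(2 + 1)))*51 = (-1 + (½)*(3 + 0)/3)*51 = (-1 + (½)*(⅓)*3)*51 = (-1 + ½)*51 = -½*51 = -51/2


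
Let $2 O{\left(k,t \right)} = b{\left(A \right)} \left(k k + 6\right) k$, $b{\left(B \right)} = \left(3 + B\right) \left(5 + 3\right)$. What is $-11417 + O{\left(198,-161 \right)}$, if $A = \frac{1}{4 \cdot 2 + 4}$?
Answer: $95739403$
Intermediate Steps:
$A = \frac{1}{12}$ ($A = \frac{1}{8 + 4} = \frac{1}{12} \approx 0.083333$)
$b{\left(B \right)} = 24 + 8 B$ ($b{\left(B \right)} = \left(3 + B\right) 8 = 24 + 8 B$)
$O{\left(k,t \right)} = \frac{k \left(148 + \frac{74 k^{2}}{3}\right)}{2}$ ($O{\left(k,t \right)} = \frac{\left(24 + 8 \cdot \frac{1}{12}\right) \left(k k + 6\right) k}{2} = \frac{\left(24 + \frac{2}{3}\right) \left(k^{2} + 6\right) k}{2} = \frac{\frac{74 \left(6 + k^{2}\right)}{3} k}{2} = \frac{\left(148 + \frac{74 k^{2}}{3}\right) k}{2} = \frac{k \left(148 + \frac{74 k^{2}}{3}\right)}{2}$)
$-11417 + O{\left(198,-161 \right)} = -11417 + \frac{37}{3} \cdot 198 \left(6 + 198^{2}\right) = -11417 + \frac{37}{3} \cdot 198 \left(6 + 39204\right) = -11417 + \frac{37}{3} \cdot 198 \cdot 39210 = -11417 + 95750820 = 95739403$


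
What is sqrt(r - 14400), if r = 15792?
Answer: 4*sqrt(87) ≈ 37.310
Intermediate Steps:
sqrt(r - 14400) = sqrt(15792 - 14400) = sqrt(1392) = 4*sqrt(87)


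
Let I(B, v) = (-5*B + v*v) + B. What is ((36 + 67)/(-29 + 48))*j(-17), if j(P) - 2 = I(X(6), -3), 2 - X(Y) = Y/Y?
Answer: 721/19 ≈ 37.947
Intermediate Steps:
X(Y) = 1 (X(Y) = 2 - Y/Y = 2 - 1*1 = 2 - 1 = 1)
I(B, v) = v² - 4*B (I(B, v) = (-5*B + v²) + B = (v² - 5*B) + B = v² - 4*B)
j(P) = 7 (j(P) = 2 + ((-3)² - 4*1) = 2 + (9 - 4) = 2 + 5 = 7)
((36 + 67)/(-29 + 48))*j(-17) = ((36 + 67)/(-29 + 48))*7 = (103/19)*7 = 721/19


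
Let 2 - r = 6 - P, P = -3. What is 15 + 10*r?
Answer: -55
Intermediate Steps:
r = -7 (r = 2 - (6 - 1*(-3)) = 2 - (6 + 3) = 2 - 1*9 = 2 - 9 = -7)
15 + 10*r = 15 + 10*(-7) = 15 - 70 = -55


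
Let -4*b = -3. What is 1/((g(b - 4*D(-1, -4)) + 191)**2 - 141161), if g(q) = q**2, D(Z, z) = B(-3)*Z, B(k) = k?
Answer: -256/10320655 ≈ -2.4805e-5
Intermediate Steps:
b = 3/4 (b = -1/4*(-3) = 3/4 ≈ 0.75000)
D(Z, z) = -3*Z
1/((g(b - 4*D(-1, -4)) + 191)**2 - 141161) = 1/(((3/4 - (-12)*(-1))**2 + 191)**2 - 141161) = 1/(((3/4 - 4*3)**2 + 191)**2 - 141161) = 1/(((3/4 - 12)**2 + 191)**2 - 141161) = 1/(((-45/4)**2 + 191)**2 - 141161) = 1/((2025/16 + 191)**2 - 141161) = 1/((5081/16)**2 - 141161) = 1/(25816561/256 - 141161) = 1/(-10320655/256) = -256/10320655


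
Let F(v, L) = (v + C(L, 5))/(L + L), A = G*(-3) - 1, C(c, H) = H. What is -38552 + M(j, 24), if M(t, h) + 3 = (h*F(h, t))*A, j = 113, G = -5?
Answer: -4351843/113 ≈ -38512.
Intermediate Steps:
A = 14 (A = -5*(-3) - 1 = 15 - 1 = 14)
F(v, L) = (5 + v)/(2*L) (F(v, L) = (v + 5)/(L + L) = (5 + v)/((2*L)) = (5 + v)*(1/(2*L)) = (5 + v)/(2*L))
M(t, h) = -3 + 7*h*(5 + h)/t (M(t, h) = -3 + (h*((5 + h)/(2*t)))*14 = -3 + (h*(5 + h)/(2*t))*14 = -3 + 7*h*(5 + h)/t)
-38552 + M(j, 24) = -38552 + (-3*113 + 7*24*(5 + 24))/113 = -38552 + (-339 + 7*24*29)/113 = -38552 + (-339 + 4872)/113 = -38552 + (1/113)*4533 = -38552 + 4533/113 = -4351843/113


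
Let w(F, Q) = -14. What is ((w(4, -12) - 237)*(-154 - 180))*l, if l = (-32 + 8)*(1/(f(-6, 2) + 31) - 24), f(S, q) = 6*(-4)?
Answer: 336006672/7 ≈ 4.8001e+7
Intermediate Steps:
f(S, q) = -24
l = 4008/7 (l = (-32 + 8)*(1/(-24 + 31) - 24) = -24*(1/7 - 24) = -24*(⅐ - 24) = -24*(-167/7) = 4008/7 ≈ 572.57)
((w(4, -12) - 237)*(-154 - 180))*l = ((-14 - 237)*(-154 - 180))*(4008/7) = -251*(-334)*(4008/7) = 83834*(4008/7) = 336006672/7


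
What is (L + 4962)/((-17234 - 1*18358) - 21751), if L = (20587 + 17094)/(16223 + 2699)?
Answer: -93928645/1085044246 ≈ -0.086567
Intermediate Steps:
L = 37681/18922 ≈ 1.9914
(L + 4962)/((-17234 - 1*18358) - 21751) = (37681/18922 + 4962)/((-17234 - 1*18358) - 21751) = 93928645/(18922*((-17234 - 18358) - 21751)) = 93928645/(18922*(-35592 - 21751)) = (93928645/18922)/(-57343) = (93928645/18922)*(-1/57343) = -93928645/1085044246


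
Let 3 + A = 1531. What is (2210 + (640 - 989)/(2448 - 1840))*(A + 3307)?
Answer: 6495005385/608 ≈ 1.0683e+7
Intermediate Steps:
A = 1528 (A = -3 + 1531 = 1528)
(2210 + (640 - 989)/(2448 - 1840))*(A + 3307) = (2210 + (640 - 989)/(2448 - 1840))*(1528 + 3307) = (2210 - 349/608)*4835 = (1343331/608)*4835 = 6495005385/608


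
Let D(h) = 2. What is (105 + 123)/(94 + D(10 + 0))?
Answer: 19/8 ≈ 2.3750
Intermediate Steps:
(105 + 123)/(94 + D(10 + 0)) = (105 + 123)/(94 + 2) = 228/96 = 228*(1/96) = 19/8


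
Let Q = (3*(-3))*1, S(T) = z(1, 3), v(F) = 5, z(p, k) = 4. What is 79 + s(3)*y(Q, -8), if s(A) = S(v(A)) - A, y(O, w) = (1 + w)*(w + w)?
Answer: 191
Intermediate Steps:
S(T) = 4
Q = -9 (Q = -9*1 = -9)
y(O, w) = 2*w*(1 + w) (y(O, w) = (1 + w)*(2*w) = 2*w*(1 + w))
s(A) = 4 - A
79 + s(3)*y(Q, -8) = 79 + (4 - 1*3)*(2*(-8)*(1 - 8)) = 79 + (4 - 3)*(2*(-8)*(-7)) = 79 + 1*112 = 79 + 112 = 191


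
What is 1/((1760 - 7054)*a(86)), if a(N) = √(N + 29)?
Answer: -√115/608810 ≈ -1.7614e-5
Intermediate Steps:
a(N) = √(29 + N)
1/((1760 - 7054)*a(86)) = 1/((1760 - 7054)*(√(29 + 86))) = 1/((-5294)*(√115)) = -√115/608810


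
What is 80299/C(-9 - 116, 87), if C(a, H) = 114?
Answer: 80299/114 ≈ 704.38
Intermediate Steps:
80299/C(-9 - 116, 87) = 80299/114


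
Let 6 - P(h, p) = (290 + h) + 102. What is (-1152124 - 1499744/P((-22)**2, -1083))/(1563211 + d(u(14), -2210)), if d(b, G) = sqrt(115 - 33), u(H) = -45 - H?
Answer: -782268407762348/1062978454240965 + 500424068*sqrt(82)/1062978454240965 ≈ -0.73592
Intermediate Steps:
P(h, p) = -386 - h (P(h, p) = 6 - ((290 + h) + 102) = 6 - (392 + h) = 6 + (-392 - h) = -386 - h)
d(b, G) = sqrt(82)
(-1152124 - 1499744/P((-22)**2, -1083))/(1563211 + d(u(14), -2210)) = (-1152124 - 1499744/(-386 - 1*(-22)**2))/(1563211 + sqrt(82)) = (-1152124 - 1499744/(-386 - 1*484))/(1563211 + sqrt(82)) = (-1152124 - 1499744/(-386 - 484))/(1563211 + sqrt(82)) = (-1152124 - 1499744/(-870))/(1563211 + sqrt(82)) = (-1152124 - 1499744*(-1/870))/(1563211 + sqrt(82)) = (-1152124 + 749872/435)/(1563211 + sqrt(82)) = -500424068/(435*(1563211 + sqrt(82)))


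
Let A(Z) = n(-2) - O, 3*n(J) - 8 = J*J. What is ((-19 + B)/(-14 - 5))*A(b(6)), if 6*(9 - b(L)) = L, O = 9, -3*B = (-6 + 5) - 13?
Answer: -215/57 ≈ -3.7719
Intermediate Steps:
B = 14/3 (B = -((-6 + 5) - 13)/3 = -(-1 - 13)/3 = -⅓*(-14) = 14/3 ≈ 4.6667)
n(J) = 8/3 + J²/3 (n(J) = 8/3 + (J*J)/3 = 8/3 + J²/3)
b(L) = 9 - L/6
A(Z) = -5 (A(Z) = (8/3 + (⅓)*(-2)²) - 1*9 = (8/3 + (⅓)*4) - 9 = (8/3 + 4/3) - 9 = 4 - 9 = -5)
((-19 + B)/(-14 - 5))*A(b(6)) = ((-19 + 14/3)/(-14 - 5))*(-5) = -43/3/(-19)*(-5) = -43/3*(-1/19)*(-5) = (43/57)*(-5) = -215/57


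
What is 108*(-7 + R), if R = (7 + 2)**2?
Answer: 7992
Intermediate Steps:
R = 81 (R = 9**2 = 81)
108*(-7 + R) = 108*(-7 + 81) = 108*74 = 7992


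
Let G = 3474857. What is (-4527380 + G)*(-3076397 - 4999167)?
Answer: 8499716847972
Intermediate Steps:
(-4527380 + G)*(-3076397 - 4999167) = (-4527380 + 3474857)*(-3076397 - 4999167) = -1052523*(-8075564) = 8499716847972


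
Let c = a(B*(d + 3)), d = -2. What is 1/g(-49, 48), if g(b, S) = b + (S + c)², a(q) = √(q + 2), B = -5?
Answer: -I/(-2252*I + 96*√3) ≈ 0.00044164 - 3.2609e-5*I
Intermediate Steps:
a(q) = √(2 + q)
c = I*√3 (c = √(2 - 5*(-2 + 3)) = √(2 - 5*1) = √(2 - 5) = √(-3) = I*√3 ≈ 1.732*I)
g(b, S) = b + (S + I*√3)²
1/g(-49, 48) = 1/(-49 + (48 + I*√3)²)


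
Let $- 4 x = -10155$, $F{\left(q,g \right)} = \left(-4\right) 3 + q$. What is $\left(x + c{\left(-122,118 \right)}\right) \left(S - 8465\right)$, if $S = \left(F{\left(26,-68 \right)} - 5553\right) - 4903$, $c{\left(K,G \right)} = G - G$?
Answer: $- \frac{192000585}{4} \approx -4.8 \cdot 10^{7}$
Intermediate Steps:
$c{\left(K,G \right)} = 0$
$F{\left(q,g \right)} = -12 + q$
$x = \frac{10155}{4}$ ($x = \left(- \frac{1}{4}\right) \left(-10155\right) = \frac{10155}{4} \approx 2538.8$)
$S = -10442$ ($S = \left(\left(-12 + 26\right) - 5553\right) - 4903 = \left(14 - 5553\right) - 4903 = -5539 - 4903 = -10442$)
$\left(x + c{\left(-122,118 \right)}\right) \left(S - 8465\right) = \left(\frac{10155}{4} + 0\right) \left(-10442 - 8465\right) = \frac{10155}{4} \left(-18907\right) = - \frac{192000585}{4}$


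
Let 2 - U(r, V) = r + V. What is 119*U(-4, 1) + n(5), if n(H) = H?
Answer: 600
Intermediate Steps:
U(r, V) = 2 - V - r (U(r, V) = 2 - (r + V) = 2 - (V + r) = 2 + (-V - r) = 2 - V - r)
119*U(-4, 1) + n(5) = 119*(2 - 1*1 - 1*(-4)) + 5 = 119*(2 - 1 + 4) + 5 = 119*5 + 5 = 595 + 5 = 600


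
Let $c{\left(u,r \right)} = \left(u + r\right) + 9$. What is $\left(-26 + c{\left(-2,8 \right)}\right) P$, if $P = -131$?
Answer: $1441$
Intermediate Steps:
$c{\left(u,r \right)} = 9 + r + u$ ($c{\left(u,r \right)} = \left(r + u\right) + 9 = 9 + r + u$)
$\left(-26 + c{\left(-2,8 \right)}\right) P = \left(-26 + \left(9 + 8 - 2\right)\right) \left(-131\right) = \left(-26 + 15\right) \left(-131\right) = \left(-11\right) \left(-131\right) = 1441$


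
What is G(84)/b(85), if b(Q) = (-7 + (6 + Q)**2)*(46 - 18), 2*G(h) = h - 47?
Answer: 37/463344 ≈ 7.9854e-5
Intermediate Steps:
G(h) = -47/2 + h/2 (G(h) = (h - 47)/2 = (-47 + h)/2 = -47/2 + h/2)
b(Q) = -196 + 28*(6 + Q)**2 (b(Q) = (-7 + (6 + Q)**2)*28 = -196 + 28*(6 + Q)**2)
G(84)/b(85) = (-47/2 + (1/2)*84)/(-196 + 28*(6 + 85)**2) = (-47/2 + 42)/(-196 + 28*91**2) = 37/(2*(-196 + 28*8281)) = 37/(2*(-196 + 231868)) = (37/2)/231672 = (37/2)*(1/231672) = 37/463344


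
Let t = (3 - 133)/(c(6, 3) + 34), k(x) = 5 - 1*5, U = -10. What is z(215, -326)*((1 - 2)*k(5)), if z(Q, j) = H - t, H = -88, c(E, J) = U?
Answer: 0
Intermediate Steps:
k(x) = 0 (k(x) = 5 - 5 = 0)
c(E, J) = -10
t = -65/12 (t = (3 - 133)/(-10 + 34) = -130/24 = -130*1/24 = -65/12 ≈ -5.4167)
z(Q, j) = -991/12 (z(Q, j) = -88 - 1*(-65/12) = -88 + 65/12 = -991/12)
z(215, -326)*((1 - 2)*k(5)) = -991*(1 - 2)*0/12 = -(-991)*0/12 = -991/12*0 = 0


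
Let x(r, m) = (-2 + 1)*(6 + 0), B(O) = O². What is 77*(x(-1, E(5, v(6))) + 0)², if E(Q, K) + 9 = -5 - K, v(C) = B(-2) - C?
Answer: 2772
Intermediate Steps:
v(C) = 4 - C (v(C) = (-2)² - C = 4 - C)
E(Q, K) = -14 - K (E(Q, K) = -9 + (-5 - K) = -14 - K)
x(r, m) = -6 (x(r, m) = -1*6 = -6)
77*(x(-1, E(5, v(6))) + 0)² = 77*(-6 + 0)² = 77*(-6)² = 77*36 = 2772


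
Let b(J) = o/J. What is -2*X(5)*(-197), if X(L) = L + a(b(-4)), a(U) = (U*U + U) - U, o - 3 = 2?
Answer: 20685/8 ≈ 2585.6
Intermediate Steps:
o = 5 (o = 3 + 2 = 5)
b(J) = 5/J
a(U) = U² (a(U) = (U² + U) - U = (U + U²) - U = U²)
X(L) = 25/16 + L (X(L) = L + (5/(-4))² = L + (5*(-¼))² = L + (-5/4)² = L + 25/16 = 25/16 + L)
-2*X(5)*(-197) = -2*(25/16 + 5)*(-197) = -2*105/16*(-197) = -105/8*(-197) = 20685/8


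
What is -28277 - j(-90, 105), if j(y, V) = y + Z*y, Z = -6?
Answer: -28727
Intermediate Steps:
j(y, V) = -5*y (j(y, V) = y - 6*y = -5*y)
-28277 - j(-90, 105) = -28277 - (-5)*(-90) = -28277 - 1*450 = -28277 - 450 = -28727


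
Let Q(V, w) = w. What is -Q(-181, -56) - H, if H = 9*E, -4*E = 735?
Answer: 6839/4 ≈ 1709.8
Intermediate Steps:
E = -735/4 (E = -1/4*735 = -735/4 ≈ -183.75)
H = -6615/4 (H = 9*(-735/4) = -6615/4 ≈ -1653.8)
-Q(-181, -56) - H = -1*(-56) - 1*(-6615/4) = 56 + 6615/4 = 6839/4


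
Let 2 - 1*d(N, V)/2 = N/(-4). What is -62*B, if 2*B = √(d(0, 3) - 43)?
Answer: -31*I*√39 ≈ -193.59*I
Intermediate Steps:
d(N, V) = 4 + N/2 (d(N, V) = 4 - 2*N/(-4) = 4 - 2*N*(-1)/4 = 4 - (-1)*N/2 = 4 + N/2)
B = I*√39/2 (B = √((4 + (½)*0) - 43)/2 = √((4 + 0) - 43)/2 = √(4 - 43)/2 = √(-39)/2 = (I*√39)/2 = I*√39/2 ≈ 3.1225*I)
-62*B = -31*I*√39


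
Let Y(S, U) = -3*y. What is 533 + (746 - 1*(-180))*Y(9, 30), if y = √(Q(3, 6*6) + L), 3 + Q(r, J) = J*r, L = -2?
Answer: 533 - 2778*√103 ≈ -27661.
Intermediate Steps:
Q(r, J) = -3 + J*r
y = √103 (y = √((-3 + (6*6)*3) - 2) = √((-3 + 36*3) - 2) = √((-3 + 108) - 2) = √(105 - 2) = √103 ≈ 10.149)
Y(S, U) = -3*√103
533 + (746 - 1*(-180))*Y(9, 30) = 533 + (746 - 1*(-180))*(-3*√103) = 533 + (746 + 180)*(-3*√103) = 533 + 926*(-3*√103) = 533 - 2778*√103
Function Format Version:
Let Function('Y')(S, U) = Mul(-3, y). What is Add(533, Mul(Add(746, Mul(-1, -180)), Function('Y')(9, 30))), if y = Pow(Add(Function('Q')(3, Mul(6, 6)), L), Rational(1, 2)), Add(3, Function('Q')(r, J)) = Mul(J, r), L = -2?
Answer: Add(533, Mul(-2778, Pow(103, Rational(1, 2)))) ≈ -27661.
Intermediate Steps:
Function('Q')(r, J) = Add(-3, Mul(J, r))
y = Pow(103, Rational(1, 2)) (y = Pow(Add(Add(-3, Mul(Mul(6, 6), 3)), -2), Rational(1, 2)) = Pow(Add(Add(-3, Mul(36, 3)), -2), Rational(1, 2)) = Pow(Add(Add(-3, 108), -2), Rational(1, 2)) = Pow(Add(105, -2), Rational(1, 2)) = Pow(103, Rational(1, 2)) ≈ 10.149)
Function('Y')(S, U) = Mul(-3, Pow(103, Rational(1, 2)))
Add(533, Mul(Add(746, Mul(-1, -180)), Function('Y')(9, 30))) = Add(533, Mul(Add(746, Mul(-1, -180)), Mul(-3, Pow(103, Rational(1, 2))))) = Add(533, Mul(Add(746, 180), Mul(-3, Pow(103, Rational(1, 2))))) = Add(533, Mul(926, Mul(-3, Pow(103, Rational(1, 2))))) = Add(533, Mul(-2778, Pow(103, Rational(1, 2))))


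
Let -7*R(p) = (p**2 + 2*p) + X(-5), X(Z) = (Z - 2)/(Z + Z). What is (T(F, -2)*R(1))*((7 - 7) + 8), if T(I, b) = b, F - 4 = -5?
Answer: 296/35 ≈ 8.4571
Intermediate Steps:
F = -1 (F = 4 - 5 = -1)
X(Z) = (-2 + Z)/(2*Z) (X(Z) = (-2 + Z)/((2*Z)) = (-2 + Z)*(1/(2*Z)) = (-2 + Z)/(2*Z))
R(p) = -1/10 - 2*p/7 - p**2/7 (R(p) = -((p**2 + 2*p) + (1/2)*(-2 - 5)/(-5))/7 = -((p**2 + 2*p) + (1/2)*(-1/5)*(-7))/7 = -((p**2 + 2*p) + 7/10)/7 = -(7/10 + p**2 + 2*p)/7 = -1/10 - 2*p/7 - p**2/7)
(T(F, -2)*R(1))*((7 - 7) + 8) = (-2*(-1/10 - 2/7*1 - 1/7*1**2))*((7 - 7) + 8) = (-2*(-1/10 - 2/7 - 1/7*1))*(0 + 8) = -2*(-1/10 - 2/7 - 1/7)*8 = -2*(-37/70)*8 = (37/35)*8 = 296/35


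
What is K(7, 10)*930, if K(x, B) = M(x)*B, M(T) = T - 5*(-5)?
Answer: 297600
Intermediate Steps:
M(T) = 25 + T (M(T) = T + 25 = 25 + T)
K(x, B) = B*(25 + x) (K(x, B) = (25 + x)*B = B*(25 + x))
K(7, 10)*930 = (10*(25 + 7))*930 = (10*32)*930 = 320*930 = 297600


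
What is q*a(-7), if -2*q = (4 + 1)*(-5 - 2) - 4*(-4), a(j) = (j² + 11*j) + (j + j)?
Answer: -399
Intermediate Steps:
a(j) = j² + 13*j (a(j) = (j² + 11*j) + 2*j = j² + 13*j)
q = 19/2 (q = -((4 + 1)*(-5 - 2) - 4*(-4))/2 = -(5*(-7) + 16)/2 = -(-35 + 16)/2 = -½*(-19) = 19/2 ≈ 9.5000)
q*a(-7) = 19*(-7*(13 - 7))/2 = 19*(-7*6)/2 = (19/2)*(-42) = -399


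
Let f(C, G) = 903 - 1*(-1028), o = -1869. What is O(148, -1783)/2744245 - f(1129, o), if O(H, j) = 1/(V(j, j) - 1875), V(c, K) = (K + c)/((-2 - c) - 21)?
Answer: -1750604913638253/906579447767 ≈ -1931.0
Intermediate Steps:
V(c, K) = (K + c)/(-23 - c)
O(H, j) = 1/(-1875 - 2*j/(23 + j)) (O(H, j) = 1/((-j - j)/(23 + j) - 1875) = 1/((-2*j)/(23 + j) - 1875) = 1/(-2*j/(23 + j) - 1875) = 1/(-1875 - 2*j/(23 + j)))
f(C, G) = 1931 (f(C, G) = 903 + 1028 = 1931)
O(148, -1783)/2744245 - f(1129, o) = ((23 - 1783)/(-43125 - 1877*(-1783)))/2744245 - 1*1931 = (-1760/(-43125 + 3346691))*(1/2744245) - 1931 = (-1760/3303566)*(1/2744245) - 1931 = ((1/3303566)*(-1760))*(1/2744245) - 1931 = -880/1651783*1/2744245 - 1931 = -176/906579447767 - 1931 = -1750604913638253/906579447767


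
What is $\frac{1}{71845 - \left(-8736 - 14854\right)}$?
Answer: $\frac{1}{95435} \approx 1.0478 \cdot 10^{-5}$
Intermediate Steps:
$\frac{1}{71845 - \left(-8736 - 14854\right)} = \frac{1}{71845 - -23590} = \frac{1}{71845 + 23590} = \frac{1}{95435}$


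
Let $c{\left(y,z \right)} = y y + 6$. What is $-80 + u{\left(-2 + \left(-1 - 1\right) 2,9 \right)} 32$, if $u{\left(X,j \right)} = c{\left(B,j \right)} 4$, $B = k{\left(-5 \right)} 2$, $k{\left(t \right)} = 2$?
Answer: $2736$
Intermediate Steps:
$B = 4$ ($B = 2 \cdot 2 = 4$)
$c{\left(y,z \right)} = 6 + y^{2}$ ($c{\left(y,z \right)} = y^{2} + 6 = 6 + y^{2}$)
$u{\left(X,j \right)} = 88$ ($u{\left(X,j \right)} = \left(6 + 4^{2}\right) 4 = \left(6 + 16\right) 4 = 22 \cdot 4 = 88$)
$-80 + u{\left(-2 + \left(-1 - 1\right) 2,9 \right)} 32 = -80 + 88 \cdot 32 = -80 + 2816 = 2736$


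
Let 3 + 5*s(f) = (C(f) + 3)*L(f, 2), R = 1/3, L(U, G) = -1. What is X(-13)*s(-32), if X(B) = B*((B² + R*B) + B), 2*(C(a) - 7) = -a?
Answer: 34307/3 ≈ 11436.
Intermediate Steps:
C(a) = 7 - a/2 (C(a) = 7 + (-a)/2 = 7 - a/2)
R = ⅓ (R = 1*(⅓) = ⅓ ≈ 0.33333)
s(f) = -13/5 + f/10 (s(f) = -⅗ + (((7 - f/2) + 3)*(-1))/5 = -⅗ + ((10 - f/2)*(-1))/5 = -⅗ + (-10 + f/2)/5 = -⅗ + (-2 + f/10) = -13/5 + f/10)
X(B) = B*(B² + 4*B/3) (X(B) = B*((B² + B/3) + B) = B*(B² + 4*B/3))
X(-13)*s(-32) = ((-13)²*(4/3 - 13))*(-13/5 + (⅒)*(-32)) = (169*(-35/3))*(-13/5 - 16/5) = -5915/3*(-29/5) = 34307/3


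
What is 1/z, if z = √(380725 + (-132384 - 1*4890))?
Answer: √243451/243451 ≈ 0.0020267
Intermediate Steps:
z = √243451 (z = √(380725 + (-132384 - 4890)) = √(380725 - 137274) = √243451 ≈ 493.41)
1/z = 1/(√243451) = √243451/243451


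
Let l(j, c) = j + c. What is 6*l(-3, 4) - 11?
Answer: -5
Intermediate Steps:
l(j, c) = c + j
6*l(-3, 4) - 11 = 6*(4 - 3) - 11 = 6*1 - 11 = 6 - 11 = -5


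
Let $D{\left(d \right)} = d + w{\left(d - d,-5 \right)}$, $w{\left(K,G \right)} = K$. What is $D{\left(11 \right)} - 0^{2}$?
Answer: $11$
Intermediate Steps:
$D{\left(d \right)} = d$ ($D{\left(d \right)} = d + \left(d - d\right) = d + 0 = d$)
$D{\left(11 \right)} - 0^{2} = 11 - 0^{2} = 11 - 0 = 11 + 0 = 11$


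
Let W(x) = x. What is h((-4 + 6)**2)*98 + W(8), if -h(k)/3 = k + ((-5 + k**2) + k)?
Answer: -5578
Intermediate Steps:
h(k) = 15 - 6*k - 3*k**2 (h(k) = -3*(k + ((-5 + k**2) + k)) = -3*(k + (-5 + k + k**2)) = -3*(-5 + k**2 + 2*k) = 15 - 6*k - 3*k**2)
h((-4 + 6)**2)*98 + W(8) = (15 - 6*(-4 + 6)**2 - 3*(-4 + 6)**4)*98 + 8 = (15 - 6*2**2 - 3*(2**2)**2)*98 + 8 = (15 - 6*4 - 3*4**2)*98 + 8 = (15 - 24 - 3*16)*98 + 8 = (15 - 24 - 48)*98 + 8 = -57*98 + 8 = -5586 + 8 = -5578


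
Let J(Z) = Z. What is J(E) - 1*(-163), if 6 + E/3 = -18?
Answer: 91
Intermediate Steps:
E = -72 (E = -18 + 3*(-18) = -18 - 54 = -72)
J(E) - 1*(-163) = -72 - 1*(-163) = -72 + 163 = 91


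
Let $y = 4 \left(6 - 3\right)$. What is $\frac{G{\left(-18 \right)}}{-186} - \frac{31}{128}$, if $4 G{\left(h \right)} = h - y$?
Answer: $- \frac{801}{3968} \approx -0.20186$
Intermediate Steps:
$y = 12$ ($y = 4 \cdot 3 = 12$)
$G{\left(h \right)} = -3 + \frac{h}{4}$ ($G{\left(h \right)} = \frac{h - 12}{4} = \frac{-12 + h}{4} = -3 + \frac{h}{4}$)
$\frac{G{\left(-18 \right)}}{-186} - \frac{31}{128} = \frac{-3 + \frac{1}{4} \left(-18\right)}{-186} - \frac{31}{128} = \left(-3 - \frac{9}{2}\right) \left(- \frac{1}{186}\right) - \frac{31}{128} = \left(- \frac{15}{2}\right) \left(- \frac{1}{186}\right) - \frac{31}{128} = \frac{5}{124} - \frac{31}{128} = - \frac{801}{3968}$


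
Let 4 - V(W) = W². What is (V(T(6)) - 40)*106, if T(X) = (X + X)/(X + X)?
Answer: -3922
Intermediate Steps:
T(X) = 1 (T(X) = (2*X)/((2*X)) = (2*X)*(1/(2*X)) = 1)
V(W) = 4 - W²
(V(T(6)) - 40)*106 = ((4 - 1*1²) - 40)*106 = ((4 - 1*1) - 40)*106 = ((4 - 1) - 40)*106 = (3 - 40)*106 = -37*106 = -3922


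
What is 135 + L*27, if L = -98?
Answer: -2511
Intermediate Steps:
135 + L*27 = 135 - 98*27 = 135 - 2646 = -2511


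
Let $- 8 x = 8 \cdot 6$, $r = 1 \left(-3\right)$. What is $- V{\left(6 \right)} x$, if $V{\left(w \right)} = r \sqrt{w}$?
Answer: $- 18 \sqrt{6} \approx -44.091$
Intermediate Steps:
$r = -3$
$V{\left(w \right)} = - 3 \sqrt{w}$
$x = -6$ ($x = - \frac{8 \cdot 6}{8} = \left(- \frac{1}{8}\right) 48 = -6$)
$- V{\left(6 \right)} x = - \left(-3\right) \sqrt{6} \left(-6\right) = 3 \sqrt{6} \left(-6\right) = - 18 \sqrt{6}$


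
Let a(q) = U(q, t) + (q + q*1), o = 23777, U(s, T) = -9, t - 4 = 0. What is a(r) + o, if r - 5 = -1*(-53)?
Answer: 23884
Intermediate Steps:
t = 4 (t = 4 + 0 = 4)
r = 58 (r = 5 - 1*(-53) = 5 + 53 = 58)
a(q) = -9 + 2*q (a(q) = -9 + (q + q*1) = -9 + (q + q) = -9 + 2*q)
a(r) + o = (-9 + 2*58) + 23777 = (-9 + 116) + 23777 = 107 + 23777 = 23884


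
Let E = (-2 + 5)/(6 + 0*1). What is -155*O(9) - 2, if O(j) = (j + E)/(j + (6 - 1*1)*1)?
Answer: -3001/28 ≈ -107.18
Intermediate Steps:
E = ½ (E = 3/(6 + 0) = 3/6 = 3*(⅙) = ½ ≈ 0.50000)
O(j) = (½ + j)/(5 + j) (O(j) = (j + ½)/(j + (6 - 1*1)*1) = (½ + j)/(j + (6 - 1)*1) = (½ + j)/(j + 5*1) = (½ + j)/(j + 5) = (½ + j)/(5 + j))
-155*O(9) - 2 = -155*(½ + 9)/(5 + 9) - 2 = -155*19/(14*2) - 2 = -155*19/28 - 2 = -2945/28 - 2 = -3001/28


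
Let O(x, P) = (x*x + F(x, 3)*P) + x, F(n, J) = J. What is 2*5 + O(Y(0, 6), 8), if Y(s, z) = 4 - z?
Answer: 36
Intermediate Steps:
O(x, P) = x + x² + 3*P (O(x, P) = (x*x + 3*P) + x = (x² + 3*P) + x = x + x² + 3*P)
2*5 + O(Y(0, 6), 8) = 2*5 + ((4 - 1*6) + (4 - 1*6)² + 3*8) = 10 + ((4 - 6) + (4 - 6)² + 24) = 10 + (-2 + (-2)² + 24) = 10 + (-2 + 4 + 24) = 10 + 26 = 36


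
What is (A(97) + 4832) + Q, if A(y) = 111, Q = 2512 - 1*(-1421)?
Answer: 8876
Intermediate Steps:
Q = 3933 (Q = 2512 + 1421 = 3933)
(A(97) + 4832) + Q = (111 + 4832) + 3933 = 4943 + 3933 = 8876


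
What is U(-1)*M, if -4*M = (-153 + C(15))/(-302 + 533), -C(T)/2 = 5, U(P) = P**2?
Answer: 163/924 ≈ 0.17641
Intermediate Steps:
C(T) = -10 (C(T) = -2*5 = -10)
M = 163/924 (M = -(-153 - 10)/(4*(-302 + 533)) = -(-163)/(4*231) = -1/4*(-163/231) = 163/924 ≈ 0.17641)
U(-1)*M = (-1)**2*(163/924) = 1*(163/924) = 163/924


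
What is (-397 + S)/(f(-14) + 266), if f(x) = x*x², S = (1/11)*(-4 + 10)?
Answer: 623/3894 ≈ 0.15999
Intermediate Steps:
S = 6/11 (S = (1*(1/11))*6 = (1/11)*6 = 6/11 ≈ 0.54545)
f(x) = x³
(-397 + S)/(f(-14) + 266) = (-397 + 6/11)/((-14)³ + 266) = -4361/(11*(-2744 + 266)) = -4361/11/(-2478) = -4361/11*(-1/2478) = 623/3894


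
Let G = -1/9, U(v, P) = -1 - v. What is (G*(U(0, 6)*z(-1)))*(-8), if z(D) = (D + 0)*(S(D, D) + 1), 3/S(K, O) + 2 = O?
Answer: 0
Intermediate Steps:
S(K, O) = 3/(-2 + O)
z(D) = D*(1 + 3/(-2 + D)) (z(D) = (D + 0)*(3/(-2 + D) + 1) = D*(1 + 3/(-2 + D)))
G = -⅑ (G = -1*⅑ = -⅑ ≈ -0.11111)
(G*(U(0, 6)*z(-1)))*(-8) = -(-1 - 1*0)*(-(1 - 1)/(-2 - 1))/9*(-8) = -(-1 + 0)*(-1*0/(-3))/9*(-8) = -(-1)*(-1*(-⅓)*0)/9*(-8) = -(-1)*0/9*(-8) = -⅑*0*(-8) = 0*(-8) = 0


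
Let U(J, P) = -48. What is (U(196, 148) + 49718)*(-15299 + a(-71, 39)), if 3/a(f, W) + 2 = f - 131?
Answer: -25836670055/34 ≈ -7.5990e+8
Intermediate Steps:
a(f, W) = 3/(-133 + f) (a(f, W) = 3/(-2 + (f - 131)) = 3/(-2 + (-131 + f)) = 3/(-133 + f))
(U(196, 148) + 49718)*(-15299 + a(-71, 39)) = (-48 + 49718)*(-15299 + 3/(-133 - 71)) = 49670*(-15299 + 3/(-204)) = 49670*(-15299 + 3*(-1/204)) = 49670*(-15299 - 1/68) = 49670*(-1040333/68) = -25836670055/34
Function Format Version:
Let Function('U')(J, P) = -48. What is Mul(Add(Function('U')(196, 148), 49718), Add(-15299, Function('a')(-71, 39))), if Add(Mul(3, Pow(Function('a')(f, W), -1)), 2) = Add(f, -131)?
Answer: Rational(-25836670055, 34) ≈ -7.5990e+8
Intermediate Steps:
Function('a')(f, W) = Mul(3, Pow(Add(-133, f), -1)) (Function('a')(f, W) = Mul(3, Pow(Add(-2, Add(f, -131)), -1)) = Mul(3, Pow(Add(-2, Add(-131, f)), -1)) = Mul(3, Pow(Add(-133, f), -1)))
Mul(Add(Function('U')(196, 148), 49718), Add(-15299, Function('a')(-71, 39))) = Mul(Add(-48, 49718), Add(-15299, Mul(3, Pow(Add(-133, -71), -1)))) = Mul(49670, Add(-15299, Mul(3, Pow(-204, -1)))) = Mul(49670, Add(-15299, Mul(3, Rational(-1, 204)))) = Mul(49670, Add(-15299, Rational(-1, 68))) = Mul(49670, Rational(-1040333, 68)) = Rational(-25836670055, 34)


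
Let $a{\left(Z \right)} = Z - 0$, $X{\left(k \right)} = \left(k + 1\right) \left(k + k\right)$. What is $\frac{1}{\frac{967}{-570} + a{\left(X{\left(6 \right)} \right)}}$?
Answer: $\frac{570}{46913} \approx 0.01215$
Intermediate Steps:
$X{\left(k \right)} = 2 k \left(1 + k\right)$ ($X{\left(k \right)} = \left(1 + k\right) 2 k = 2 k \left(1 + k\right)$)
$a{\left(Z \right)} = Z$ ($a{\left(Z \right)} = Z + 0 = Z$)
$\frac{1}{\frac{967}{-570} + a{\left(X{\left(6 \right)} \right)}} = \frac{1}{\frac{967}{-570} + 2 \cdot 6 \left(1 + 6\right)} = \frac{1}{967 \left(- \frac{1}{570}\right) + 2 \cdot 6 \cdot 7} = \frac{1}{- \frac{967}{570} + 84} = \frac{1}{\frac{46913}{570}} = \frac{570}{46913}$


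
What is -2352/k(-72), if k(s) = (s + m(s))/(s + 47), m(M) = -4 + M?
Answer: -14700/37 ≈ -397.30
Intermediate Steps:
k(s) = (-4 + 2*s)/(47 + s) (k(s) = (s + (-4 + s))/(s + 47) = (-4 + 2*s)/(47 + s))
-2352/k(-72) = -2352*(47 - 72)/(2*(-2 - 72)) = -2352/(2*(-74)/(-25)) = -2352/(2*(-1/25)*(-74)) = -2352/148/25 = -2352*25/148 = -14700/37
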